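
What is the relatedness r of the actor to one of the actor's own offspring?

Each parent–offspring link contributes a factor of 1/2, and independent paths through distinct common ancestors add.
One parent–offspring link: r = (1/2)^1 = 1/2.

0.5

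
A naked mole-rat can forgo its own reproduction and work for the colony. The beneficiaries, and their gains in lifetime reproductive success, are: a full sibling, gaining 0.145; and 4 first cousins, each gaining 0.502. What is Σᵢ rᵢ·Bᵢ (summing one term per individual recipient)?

0.3235

r to a full sibling = 0.5 (full sibs share both parents — two paths of length 2: r = 2·(1/2)^2 = 1/2).
r to a first cousin = 1/8 (first cousins share one grandparent pair — two paths of length 4: r = 2·(1/2)^4 = 1/8).
Summing one r·B term per recipient: 1·0.5·0.145 + 4·0.125·0.502 = 0.3235.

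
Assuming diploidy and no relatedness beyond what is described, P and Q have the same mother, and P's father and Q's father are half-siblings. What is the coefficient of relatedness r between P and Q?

0.3125

With two independent routes of shared ancestry, r is the sum of the two contributions.
P and Q are related in two ways: half-sibs through their shared mother (r = 1/4) and half first cousins through their fathers (r = 1/16).
r = 1/4 + 1/16 = 5/16 = 0.3125.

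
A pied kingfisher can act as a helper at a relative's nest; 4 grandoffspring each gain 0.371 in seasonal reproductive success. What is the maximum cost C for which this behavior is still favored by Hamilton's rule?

0.371

r to a grandoffspring = 1/4 (two parent–offspring links: r = (1/2)^2 = 1/4).
Hamilton's rule: n·r·B > C, so the trait is favored while C < n·r·B = 4·0.25·0.371 = 0.371.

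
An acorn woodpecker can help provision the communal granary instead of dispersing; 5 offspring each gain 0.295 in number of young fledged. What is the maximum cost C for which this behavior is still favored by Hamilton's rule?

r to an offspring = 1/2 (one parent–offspring link: r = (1/2)^1 = 1/2).
Hamilton's rule: n·r·B > C, so the trait is favored while C < n·r·B = 5·0.5·0.295 = 0.7375.

0.7375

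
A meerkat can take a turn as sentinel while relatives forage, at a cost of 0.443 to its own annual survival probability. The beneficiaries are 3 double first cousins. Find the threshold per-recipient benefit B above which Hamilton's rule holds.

0.5907

r to a double first cousin = 0.25 (double first cousins share both grandparent pairs — four paths of length 4: r = 4·(1/2)^4 = 1/4).
Hamilton's rule with n recipients of equal r: n·r·B > C, so B > C/(n·r) = 0.443/(3·0.25) = 0.5907.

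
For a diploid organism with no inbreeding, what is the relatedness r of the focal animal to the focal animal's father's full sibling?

0.25

Each parent–offspring link contributes a factor of 1/2, and independent paths through distinct common ancestors add.
Full aunt/uncle↔niece/nephew: two paths of length 3 through the shared grandparent pair: r = 2·(1/2)^3 = 1/4.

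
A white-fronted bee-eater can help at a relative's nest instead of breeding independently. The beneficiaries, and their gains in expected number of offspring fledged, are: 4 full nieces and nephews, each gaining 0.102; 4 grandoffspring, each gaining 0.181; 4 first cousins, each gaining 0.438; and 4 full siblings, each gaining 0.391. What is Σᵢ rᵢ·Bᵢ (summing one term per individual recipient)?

1.284

r to a full niece or nephew = 1/4 (full aunt/uncle↔niece/nephew: two paths of length 3 through the shared grandparent pair: r = 2·(1/2)^3 = 1/4).
r to a grandoffspring = 0.25 (two parent–offspring links: r = (1/2)^2 = 1/4).
r to a first cousin = 0.125 (first cousins share one grandparent pair — two paths of length 4: r = 2·(1/2)^4 = 1/8).
r to a full sibling = 0.5 (full sibs share both parents — two paths of length 2: r = 2·(1/2)^2 = 1/2).
Summing one r·B term per recipient: 4·0.25·0.102 + 4·0.25·0.181 + 4·0.125·0.438 + 4·0.5·0.391 = 1.284.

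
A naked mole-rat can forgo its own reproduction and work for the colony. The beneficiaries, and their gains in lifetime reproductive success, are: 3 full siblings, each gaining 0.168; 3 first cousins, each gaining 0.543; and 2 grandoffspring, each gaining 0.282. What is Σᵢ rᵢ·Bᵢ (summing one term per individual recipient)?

r to a full sibling = 0.5 (full sibs share both parents — two paths of length 2: r = 2·(1/2)^2 = 1/2).
r to a first cousin = 0.125 (first cousins share one grandparent pair — two paths of length 4: r = 2·(1/2)^4 = 1/8).
r to a grandoffspring = 1/4 (two parent–offspring links: r = (1/2)^2 = 1/4).
Summing one r·B term per recipient: 3·0.5·0.168 + 3·0.125·0.543 + 2·0.25·0.282 = 0.596625.

0.596625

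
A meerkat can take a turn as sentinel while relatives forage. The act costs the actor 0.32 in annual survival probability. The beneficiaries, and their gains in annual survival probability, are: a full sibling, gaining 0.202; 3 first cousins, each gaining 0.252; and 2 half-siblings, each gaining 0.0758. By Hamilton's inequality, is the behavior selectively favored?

No

Hamilton's rule: the trait is favored when the sum of r·B over every recipient exceeds the actor's cost C.
r to a full sibling = 1/2 (full sibs share both parents — two paths of length 2: r = 2·(1/2)^2 = 1/2).
r to a first cousin = 1/8 (first cousins share one grandparent pair — two paths of length 4: r = 2·(1/2)^4 = 1/8).
r to a half-sibling = 0.25 (half-sibs share one parent — one path of length 2: r = (1/2)^2 = 1/4).
Summing one r·B term per recipient: 1·0.5·0.202 + 3·0.125·0.252 + 2·0.25·0.0758 = 0.2334.
0.2334 < 0.32: the indirect benefit is less than the cost.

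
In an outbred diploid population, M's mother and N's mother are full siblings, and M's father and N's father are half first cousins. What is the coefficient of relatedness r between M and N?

0.140625

With two independent routes of shared ancestry, r is the sum of the two contributions.
M and N are related in two ways: first cousins through their mothers (r = 1/8) and half second cousins through their fathers (r = 1/64).
r = 1/8 + 1/64 = 9/64 = 0.140625.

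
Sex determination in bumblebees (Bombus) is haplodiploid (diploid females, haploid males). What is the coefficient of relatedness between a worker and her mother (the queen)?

One meiotic link between diploid queen and diploid daughter: r = 1/2.

0.5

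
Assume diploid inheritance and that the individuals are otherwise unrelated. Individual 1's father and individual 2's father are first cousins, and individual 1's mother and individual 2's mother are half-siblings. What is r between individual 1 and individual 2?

0.09375

Relatedness sums over independent paths through distinct common ancestors.
Individual 1 and individual 2 are related in two ways: second cousins through their fathers (r = 1/32) and half first cousins through their mothers (r = 1/16).
r = 1/32 + 1/16 = 3/32 = 0.09375.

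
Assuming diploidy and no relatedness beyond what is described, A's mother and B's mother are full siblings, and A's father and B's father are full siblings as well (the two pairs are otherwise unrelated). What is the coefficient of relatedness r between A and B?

Relatedness sums over independent paths through distinct common ancestors.
A and B are related in two ways: first cousins through their mothers (r = 1/8) and first cousins through their fathers (r = 1/8) — i.e. double first cousins.
r = 1/8 + 1/8 = 1/4 = 0.25.

0.25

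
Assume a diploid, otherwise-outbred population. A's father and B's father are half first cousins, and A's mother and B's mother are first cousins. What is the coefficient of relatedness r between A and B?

Independent pedigree routes through distinct common ancestors add.
A and B are related in two ways: half second cousins through their fathers (r = 1/64) and second cousins through their mothers (r = 1/32).
r = 1/64 + 1/32 = 0.046875.

0.046875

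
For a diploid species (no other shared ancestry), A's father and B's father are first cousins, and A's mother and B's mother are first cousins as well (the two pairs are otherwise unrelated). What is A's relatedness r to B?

Relatedness sums over independent paths through distinct common ancestors.
A and B are related in two ways: second cousins through their fathers (r = 1/32) and second cousins through their mothers (r = 1/32).
r = 1/32 + 1/32 = 0.0625.

0.0625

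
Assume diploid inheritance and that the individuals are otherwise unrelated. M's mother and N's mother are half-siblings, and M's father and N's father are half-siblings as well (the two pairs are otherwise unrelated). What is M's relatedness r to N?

0.125

Independent pedigree routes through distinct common ancestors add.
M and N are related in two ways: half first cousins through their mothers (r = 1/16) and half first cousins through their fathers (r = 1/16).
r = 1/16 + 1/16 = 1/8 = 0.125.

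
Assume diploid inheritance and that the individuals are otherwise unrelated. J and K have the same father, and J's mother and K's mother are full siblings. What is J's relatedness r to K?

0.375

Wright's path rule: contributions from independent ancestry routes add.
J and K are related in two ways: half-sibs through their shared father (r = 1/4) and first cousins through their mothers (r = 1/8).
r = 1/4 + 1/8 = 3/8 = 0.375.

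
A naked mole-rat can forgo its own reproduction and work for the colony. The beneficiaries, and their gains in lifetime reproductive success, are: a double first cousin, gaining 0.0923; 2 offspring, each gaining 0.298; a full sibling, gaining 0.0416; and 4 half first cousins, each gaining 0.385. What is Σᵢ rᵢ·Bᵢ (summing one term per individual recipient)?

0.438125

r to a double first cousin = 1/4 (double first cousins share both grandparent pairs — four paths of length 4: r = 4·(1/2)^4 = 1/4).
r to an offspring = 0.5 (one parent–offspring link: r = (1/2)^1 = 1/2).
r to a full sibling = 0.5 (full sibs share both parents — two paths of length 2: r = 2·(1/2)^2 = 1/2).
r to a half first cousin = 0.0625 (half first cousins share one grandparent — one path of length 4: r = (1/2)^4 = 1/16).
Summing one r·B term per recipient: 1·0.25·0.0923 + 2·0.5·0.298 + 1·0.5·0.0416 + 4·0.0625·0.385 = 0.438125.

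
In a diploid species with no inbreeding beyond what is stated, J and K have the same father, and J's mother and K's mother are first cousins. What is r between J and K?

0.28125

Independent pedigree routes through distinct common ancestors add.
J and K are related in two ways: half-sibs through their shared father (r = 1/4) and second cousins through their mothers (r = 1/32).
r = 1/4 + 1/32 = 9/32 = 0.28125.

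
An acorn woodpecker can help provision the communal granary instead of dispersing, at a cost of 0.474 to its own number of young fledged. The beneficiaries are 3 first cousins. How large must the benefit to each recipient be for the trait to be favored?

1.264

r to a first cousin = 0.125 (first cousins share one grandparent pair — two paths of length 4: r = 2·(1/2)^4 = 1/8).
Hamilton's rule with n recipients of equal r: n·r·B > C, so B > C/(n·r) = 0.474/(3·0.125) = 1.264.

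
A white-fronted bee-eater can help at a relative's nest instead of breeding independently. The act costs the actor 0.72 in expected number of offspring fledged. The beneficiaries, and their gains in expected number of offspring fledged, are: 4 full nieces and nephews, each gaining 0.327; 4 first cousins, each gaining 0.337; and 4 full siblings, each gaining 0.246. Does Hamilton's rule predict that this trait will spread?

Hamilton's rule: the trait is favored when the sum of r·B over every recipient exceeds the actor's cost C.
r to a full niece or nephew = 0.25 (full aunt/uncle↔niece/nephew: two paths of length 3 through the shared grandparent pair: r = 2·(1/2)^3 = 1/4).
r to a first cousin = 0.125 (first cousins share one grandparent pair — two paths of length 4: r = 2·(1/2)^4 = 1/8).
r to a full sibling = 0.5 (full sibs share both parents — two paths of length 2: r = 2·(1/2)^2 = 1/2).
Summing one r·B term per recipient: 4·0.25·0.327 + 4·0.125·0.337 + 4·0.5·0.246 = 0.9875.
0.9875 > 0.72: the indirect benefit exceeds the cost.

Yes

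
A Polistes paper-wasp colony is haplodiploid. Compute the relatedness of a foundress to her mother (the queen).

0.5

One meiotic link between diploid queen and diploid daughter: r = 1/2.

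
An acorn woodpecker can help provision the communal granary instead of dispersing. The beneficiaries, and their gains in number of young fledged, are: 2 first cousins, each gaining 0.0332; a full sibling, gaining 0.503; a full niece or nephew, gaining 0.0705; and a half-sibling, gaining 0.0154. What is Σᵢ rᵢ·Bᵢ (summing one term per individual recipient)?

0.281275

r to a first cousin = 0.125 (first cousins share one grandparent pair — two paths of length 4: r = 2·(1/2)^4 = 1/8).
r to a full sibling = 1/2 (full sibs share both parents — two paths of length 2: r = 2·(1/2)^2 = 1/2).
r to a full niece or nephew = 1/4 (full aunt/uncle↔niece/nephew: two paths of length 3 through the shared grandparent pair: r = 2·(1/2)^3 = 1/4).
r to a half-sibling = 0.25 (half-sibs share one parent — one path of length 2: r = (1/2)^2 = 1/4).
Summing one r·B term per recipient: 2·0.125·0.0332 + 1·0.5·0.503 + 1·0.25·0.0705 + 1·0.25·0.0154 = 0.281275.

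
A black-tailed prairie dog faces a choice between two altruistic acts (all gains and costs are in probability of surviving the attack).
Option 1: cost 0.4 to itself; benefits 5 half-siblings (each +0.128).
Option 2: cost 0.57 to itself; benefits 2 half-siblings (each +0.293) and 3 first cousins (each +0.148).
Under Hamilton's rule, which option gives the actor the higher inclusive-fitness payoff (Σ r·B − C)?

Option 1

Option 1: r to a half-sibling = 0.25.
Option 1: Σ r·B − C = (5·0.25·0.128) − 0.4 = -0.24.
Option 2: r to a half-sibling = 0.25.
Option 2: r to a first cousin = 0.125.
Option 2: Σ r·B − C = (2·0.25·0.293 + 3·0.125·0.148) − 0.57 = -0.368.
Option 1 has the higher net inclusive-fitness payoff.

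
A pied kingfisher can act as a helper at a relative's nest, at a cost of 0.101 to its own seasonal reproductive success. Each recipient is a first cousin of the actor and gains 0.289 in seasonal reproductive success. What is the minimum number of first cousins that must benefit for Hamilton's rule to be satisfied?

r to a first cousin = 0.125 (first cousins share one grandparent pair — two paths of length 4: r = 2·(1/2)^4 = 1/8).
Hamilton's rule: n·r·B > C  ⇒  n > C/(r·B) = 0.101/(0.125·0.289) = 2.796.
The smallest integer exceeding 2.796 is 3.

3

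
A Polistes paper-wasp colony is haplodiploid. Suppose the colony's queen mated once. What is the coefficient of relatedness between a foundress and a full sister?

Haplodiploid full sisters inherit their father's entire haploid genome identically (contributing 1/2) and on average half of their mother's contribution (1/2 · 1/2 = 1/4); r = 1/2 + 1/4 = 3/4.

0.75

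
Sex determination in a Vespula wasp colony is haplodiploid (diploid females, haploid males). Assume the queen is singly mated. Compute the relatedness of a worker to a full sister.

0.75

Haplodiploid full sisters inherit their father's entire haploid genome identically (contributing 1/2) and on average half of their mother's contribution (1/2 · 1/2 = 1/4); r = 1/2 + 1/4 = 3/4.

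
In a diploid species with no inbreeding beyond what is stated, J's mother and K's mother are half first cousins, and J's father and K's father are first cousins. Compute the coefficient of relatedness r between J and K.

0.046875

Independent pedigree routes through distinct common ancestors add.
J and K are related in two ways: half second cousins through their mothers (r = 1/64) and second cousins through their fathers (r = 1/32).
r = 1/64 + 1/32 = 0.046875.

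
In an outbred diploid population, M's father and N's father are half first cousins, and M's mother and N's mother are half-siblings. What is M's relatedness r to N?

Wright's path rule: contributions from independent ancestry routes add.
M and N are related in two ways: half second cousins through their fathers (r = 1/64) and half first cousins through their mothers (r = 1/16).
r = 1/64 + 1/16 = 5/64 = 0.078125.

0.078125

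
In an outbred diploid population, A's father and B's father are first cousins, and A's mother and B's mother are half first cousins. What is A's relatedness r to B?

0.046875

With two independent routes of shared ancestry, r is the sum of the two contributions.
A and B are related in two ways: second cousins through their fathers (r = 1/32) and half second cousins through their mothers (r = 1/64).
r = 1/32 + 1/64 = 0.046875.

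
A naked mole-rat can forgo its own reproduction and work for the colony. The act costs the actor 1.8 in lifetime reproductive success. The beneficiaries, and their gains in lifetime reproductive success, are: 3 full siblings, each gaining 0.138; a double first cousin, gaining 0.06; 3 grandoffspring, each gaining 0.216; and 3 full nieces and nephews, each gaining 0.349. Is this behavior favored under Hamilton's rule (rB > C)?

No

Hamilton's rule: the trait is favored when the sum of r·B over every recipient exceeds the actor's cost C.
r to a full sibling = 0.5 (full sibs share both parents — two paths of length 2: r = 2·(1/2)^2 = 1/2).
r to a double first cousin = 1/4 (double first cousins share both grandparent pairs — four paths of length 4: r = 4·(1/2)^4 = 1/4).
r to a grandoffspring = 1/4 (two parent–offspring links: r = (1/2)^2 = 1/4).
r to a full niece or nephew = 0.25 (full aunt/uncle↔niece/nephew: two paths of length 3 through the shared grandparent pair: r = 2·(1/2)^3 = 1/4).
Summing one r·B term per recipient: 3·0.5·0.138 + 1·0.25·0.06 + 3·0.25·0.216 + 3·0.25·0.349 = 0.64575.
0.64575 < 1.8: the indirect benefit is less than the cost.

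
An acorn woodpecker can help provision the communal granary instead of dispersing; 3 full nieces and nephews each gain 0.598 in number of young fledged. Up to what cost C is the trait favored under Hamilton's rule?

0.4485

r to a full niece or nephew = 1/4 (full aunt/uncle↔niece/nephew: two paths of length 3 through the shared grandparent pair: r = 2·(1/2)^3 = 1/4).
Hamilton's rule: n·r·B > C, so the trait is favored while C < n·r·B = 3·0.25·0.598 = 0.4485.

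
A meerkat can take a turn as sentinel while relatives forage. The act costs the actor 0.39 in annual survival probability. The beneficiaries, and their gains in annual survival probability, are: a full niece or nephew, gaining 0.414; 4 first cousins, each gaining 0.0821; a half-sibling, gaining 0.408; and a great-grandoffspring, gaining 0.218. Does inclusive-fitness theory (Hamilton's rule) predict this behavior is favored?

Hamilton's rule: the trait is favored when the sum of r·B over every recipient exceeds the actor's cost C.
r to a full niece or nephew = 1/4 (full aunt/uncle↔niece/nephew: two paths of length 3 through the shared grandparent pair: r = 2·(1/2)^3 = 1/4).
r to a first cousin = 1/8 (first cousins share one grandparent pair — two paths of length 4: r = 2·(1/2)^4 = 1/8).
r to a half-sibling = 1/4 (half-sibs share one parent — one path of length 2: r = (1/2)^2 = 1/4).
r to a great-grandoffspring = 0.125 (three parent–offspring links: r = (1/2)^3 = 1/8).
Summing one r·B term per recipient: 1·0.25·0.414 + 4·0.125·0.0821 + 1·0.25·0.408 + 1·0.125·0.218 = 0.2738.
0.2738 < 0.39: the indirect benefit is less than the cost.

No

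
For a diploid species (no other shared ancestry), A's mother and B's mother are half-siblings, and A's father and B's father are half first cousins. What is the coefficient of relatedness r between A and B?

Independent pedigree routes through distinct common ancestors add.
A and B are related in two ways: half first cousins through their mothers (r = 1/16) and half second cousins through their fathers (r = 1/64).
r = 1/16 + 1/64 = 0.078125.

0.078125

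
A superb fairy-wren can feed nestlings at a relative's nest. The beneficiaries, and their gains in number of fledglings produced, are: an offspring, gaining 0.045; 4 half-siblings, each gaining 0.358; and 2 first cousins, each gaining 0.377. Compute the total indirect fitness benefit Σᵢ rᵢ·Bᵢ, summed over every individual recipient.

r to an offspring = 1/2 (one parent–offspring link: r = (1/2)^1 = 1/2).
r to a half-sibling = 0.25 (half-sibs share one parent — one path of length 2: r = (1/2)^2 = 1/4).
r to a first cousin = 0.125 (first cousins share one grandparent pair — two paths of length 4: r = 2·(1/2)^4 = 1/8).
Summing one r·B term per recipient: 1·0.5·0.045 + 4·0.25·0.358 + 2·0.125·0.377 = 0.47475.

0.47475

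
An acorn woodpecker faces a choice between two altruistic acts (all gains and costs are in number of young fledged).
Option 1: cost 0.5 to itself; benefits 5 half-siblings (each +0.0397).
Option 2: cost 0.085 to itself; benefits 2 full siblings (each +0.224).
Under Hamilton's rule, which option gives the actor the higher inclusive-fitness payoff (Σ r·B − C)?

Option 1: r to a half-sibling = 0.25.
Option 1: Σ r·B − C = (5·0.25·0.0397) − 0.5 = -0.450375.
Option 2: r to a full sibling = 0.5.
Option 2: Σ r·B − C = (2·0.5·0.224) − 0.085 = 0.139.
Option 2 has the higher net inclusive-fitness payoff.

Option 2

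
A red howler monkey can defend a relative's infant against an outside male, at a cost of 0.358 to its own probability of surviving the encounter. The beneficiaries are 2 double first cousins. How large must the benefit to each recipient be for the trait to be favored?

0.716

r to a double first cousin = 1/4 (double first cousins share both grandparent pairs — four paths of length 4: r = 4·(1/2)^4 = 1/4).
Hamilton's rule with n recipients of equal r: n·r·B > C, so B > C/(n·r) = 0.358/(2·0.25) = 0.716.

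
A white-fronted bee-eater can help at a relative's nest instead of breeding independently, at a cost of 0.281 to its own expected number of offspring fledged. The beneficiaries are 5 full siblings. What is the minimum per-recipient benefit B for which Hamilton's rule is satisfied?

r to a full sibling = 0.5 (full sibs share both parents — two paths of length 2: r = 2·(1/2)^2 = 1/2).
Hamilton's rule with n recipients of equal r: n·r·B > C, so B > C/(n·r) = 0.281/(5·0.5) = 0.1124.

0.1124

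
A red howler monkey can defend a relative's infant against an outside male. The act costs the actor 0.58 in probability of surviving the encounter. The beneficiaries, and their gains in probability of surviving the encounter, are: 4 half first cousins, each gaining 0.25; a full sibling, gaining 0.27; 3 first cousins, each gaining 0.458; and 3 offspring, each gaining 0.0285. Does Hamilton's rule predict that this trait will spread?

Hamilton's rule: the trait is favored when the sum of r·B over every recipient exceeds the actor's cost C.
r to a half first cousin = 0.0625 (half first cousins share one grandparent — one path of length 4: r = (1/2)^4 = 1/16).
r to a full sibling = 0.5 (full sibs share both parents — two paths of length 2: r = 2·(1/2)^2 = 1/2).
r to a first cousin = 1/8 (first cousins share one grandparent pair — two paths of length 4: r = 2·(1/2)^4 = 1/8).
r to an offspring = 0.5 (one parent–offspring link: r = (1/2)^1 = 1/2).
Summing one r·B term per recipient: 4·0.0625·0.25 + 1·0.5·0.27 + 3·0.125·0.458 + 3·0.5·0.0285 = 0.412.
0.412 < 0.58: the indirect benefit is less than the cost.

No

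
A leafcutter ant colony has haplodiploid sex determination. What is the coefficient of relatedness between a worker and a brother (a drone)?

0.25

Her haploid brother carries none of their father's genes and a random half of their mother's genome; that half matches the maternal half of her own genome with probability 1/2: r = 1/2 · 1/2 = 1/4.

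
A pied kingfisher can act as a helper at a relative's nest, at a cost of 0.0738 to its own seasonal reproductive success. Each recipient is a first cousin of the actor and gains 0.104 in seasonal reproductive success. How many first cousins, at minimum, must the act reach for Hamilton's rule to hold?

r to a first cousin = 1/8 (first cousins share one grandparent pair — two paths of length 4: r = 2·(1/2)^4 = 1/8).
Hamilton's rule: n·r·B > C  ⇒  n > C/(r·B) = 0.0738/(0.125·0.104) = 5.677.
The smallest integer exceeding 5.677 is 6.

6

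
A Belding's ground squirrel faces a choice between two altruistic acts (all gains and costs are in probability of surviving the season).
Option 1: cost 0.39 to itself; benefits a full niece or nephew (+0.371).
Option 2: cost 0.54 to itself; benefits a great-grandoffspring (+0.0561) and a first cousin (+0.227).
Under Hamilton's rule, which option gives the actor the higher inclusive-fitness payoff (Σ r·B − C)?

Option 1: r to a full niece or nephew = 0.25.
Option 1: Σ r·B − C = (1·0.25·0.371) − 0.39 = -0.29725.
Option 2: r to a great-grandoffspring = 0.125.
Option 2: r to a first cousin = 0.125.
Option 2: Σ r·B − C = (1·0.125·0.0561 + 1·0.125·0.227) − 0.54 = -0.5046125.
Option 1 has the higher net inclusive-fitness payoff.

Option 1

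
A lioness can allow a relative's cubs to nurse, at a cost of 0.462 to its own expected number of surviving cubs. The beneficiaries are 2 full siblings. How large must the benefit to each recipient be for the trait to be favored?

0.462

r to a full sibling = 0.5 (full sibs share both parents — two paths of length 2: r = 2·(1/2)^2 = 1/2).
Hamilton's rule with n recipients of equal r: n·r·B > C, so B > C/(n·r) = 0.462/(2·0.5) = 0.462.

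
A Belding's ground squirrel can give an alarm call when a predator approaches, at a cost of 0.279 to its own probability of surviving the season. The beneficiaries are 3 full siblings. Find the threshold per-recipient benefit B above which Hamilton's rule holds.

r to a full sibling = 1/2 (full sibs share both parents — two paths of length 2: r = 2·(1/2)^2 = 1/2).
Hamilton's rule with n recipients of equal r: n·r·B > C, so B > C/(n·r) = 0.279/(3·0.5) = 0.186.

0.186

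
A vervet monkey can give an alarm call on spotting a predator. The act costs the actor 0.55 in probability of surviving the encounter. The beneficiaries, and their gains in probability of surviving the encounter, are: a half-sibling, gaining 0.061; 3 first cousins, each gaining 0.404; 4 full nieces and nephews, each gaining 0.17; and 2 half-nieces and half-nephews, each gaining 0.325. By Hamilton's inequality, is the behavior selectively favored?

Hamilton's rule: the trait is favored when the sum of r·B over every recipient exceeds the actor's cost C.
r to a half-sibling = 0.25 (half-sibs share one parent — one path of length 2: r = (1/2)^2 = 1/4).
r to a first cousin = 0.125 (first cousins share one grandparent pair — two paths of length 4: r = 2·(1/2)^4 = 1/8).
r to a full niece or nephew = 0.25 (full aunt/uncle↔niece/nephew: two paths of length 3 through the shared grandparent pair: r = 2·(1/2)^3 = 1/4).
r to a half-niece or half-nephew = 1/8 (half-aunt/uncle↔niece/nephew: one path of length 3: r = (1/2)^3 = 1/8).
Summing one r·B term per recipient: 1·0.25·0.061 + 3·0.125·0.404 + 4·0.25·0.17 + 2·0.125·0.325 = 0.418.
0.418 < 0.55: the indirect benefit is less than the cost.

No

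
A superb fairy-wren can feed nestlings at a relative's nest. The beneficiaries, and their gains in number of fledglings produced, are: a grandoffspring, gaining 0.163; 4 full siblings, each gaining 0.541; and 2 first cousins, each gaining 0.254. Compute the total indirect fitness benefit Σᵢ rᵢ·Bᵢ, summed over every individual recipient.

r to a grandoffspring = 1/4 (two parent–offspring links: r = (1/2)^2 = 1/4).
r to a full sibling = 0.5 (full sibs share both parents — two paths of length 2: r = 2·(1/2)^2 = 1/2).
r to a first cousin = 0.125 (first cousins share one grandparent pair — two paths of length 4: r = 2·(1/2)^4 = 1/8).
Summing one r·B term per recipient: 1·0.25·0.163 + 4·0.5·0.541 + 2·0.125·0.254 = 1.18625.

1.18625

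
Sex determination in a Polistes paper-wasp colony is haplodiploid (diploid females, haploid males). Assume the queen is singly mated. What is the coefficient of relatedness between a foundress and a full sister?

0.75

Haplodiploid full sisters inherit their father's entire haploid genome identically (contributing 1/2) and on average half of their mother's contribution (1/2 · 1/2 = 1/4); r = 1/2 + 1/4 = 3/4.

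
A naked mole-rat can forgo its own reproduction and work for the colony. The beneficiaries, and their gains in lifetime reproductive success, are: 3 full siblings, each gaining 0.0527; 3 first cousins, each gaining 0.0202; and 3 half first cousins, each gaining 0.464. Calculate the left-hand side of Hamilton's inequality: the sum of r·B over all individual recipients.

0.173625

r to a full sibling = 1/2 (full sibs share both parents — two paths of length 2: r = 2·(1/2)^2 = 1/2).
r to a first cousin = 0.125 (first cousins share one grandparent pair — two paths of length 4: r = 2·(1/2)^4 = 1/8).
r to a half first cousin = 0.0625 (half first cousins share one grandparent — one path of length 4: r = (1/2)^4 = 1/16).
Summing one r·B term per recipient: 3·0.5·0.0527 + 3·0.125·0.0202 + 3·0.0625·0.464 = 0.173625.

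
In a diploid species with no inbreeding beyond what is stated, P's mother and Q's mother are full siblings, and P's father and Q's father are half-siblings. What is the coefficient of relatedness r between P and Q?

Independent pedigree routes through distinct common ancestors add.
P and Q are related in two ways: first cousins through their mothers (r = 1/8) and half first cousins through their fathers (r = 1/16).
r = 1/8 + 1/16 = 0.1875.

0.1875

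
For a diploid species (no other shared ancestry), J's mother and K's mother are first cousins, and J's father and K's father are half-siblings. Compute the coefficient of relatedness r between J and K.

With two independent routes of shared ancestry, r is the sum of the two contributions.
J and K are related in two ways: second cousins through their mothers (r = 1/32) and half first cousins through their fathers (r = 1/16).
r = 1/32 + 1/16 = 0.09375.

0.09375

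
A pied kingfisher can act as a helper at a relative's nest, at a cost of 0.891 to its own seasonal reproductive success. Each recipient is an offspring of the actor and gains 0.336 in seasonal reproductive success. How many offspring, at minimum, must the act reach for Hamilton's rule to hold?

6

r to an offspring = 0.5 (one parent–offspring link: r = (1/2)^1 = 1/2).
Hamilton's rule: n·r·B > C  ⇒  n > C/(r·B) = 0.891/(0.5·0.336) = 5.304.
The smallest integer exceeding 5.304 is 6.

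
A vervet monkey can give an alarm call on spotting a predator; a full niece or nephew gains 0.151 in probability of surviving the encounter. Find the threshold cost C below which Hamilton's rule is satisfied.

0.03775

r to a full niece or nephew = 1/4 (full aunt/uncle↔niece/nephew: two paths of length 3 through the shared grandparent pair: r = 2·(1/2)^3 = 1/4).
Hamilton's rule: n·r·B > C, so the trait is favored while C < n·r·B = 1·0.25·0.151 = 0.03775.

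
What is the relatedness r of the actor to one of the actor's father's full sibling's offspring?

Each parent–offspring link contributes a factor of 1/2, and independent paths through distinct common ancestors add.
First cousins share one grandparent pair — two paths of length 4: r = 2·(1/2)^4 = 1/8.

0.125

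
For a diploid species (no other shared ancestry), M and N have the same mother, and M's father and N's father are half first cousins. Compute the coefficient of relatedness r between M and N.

Independent pedigree routes through distinct common ancestors add.
M and N are related in two ways: half-sibs through their shared mother (r = 1/4) and half second cousins through their fathers (r = 1/64).
r = 1/4 + 1/64 = 0.265625.

0.265625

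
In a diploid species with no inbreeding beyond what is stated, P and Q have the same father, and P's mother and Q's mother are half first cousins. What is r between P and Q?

0.265625

Wright's path rule: contributions from independent ancestry routes add.
P and Q are related in two ways: half-sibs through their shared father (r = 1/4) and half second cousins through their mothers (r = 1/64).
r = 1/4 + 1/64 = 0.265625.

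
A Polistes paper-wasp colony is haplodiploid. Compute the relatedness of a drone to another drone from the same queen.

0.5

Haploid brothers each carry a random half of the queen's diploid genome, so on average they share half: r = 1/2.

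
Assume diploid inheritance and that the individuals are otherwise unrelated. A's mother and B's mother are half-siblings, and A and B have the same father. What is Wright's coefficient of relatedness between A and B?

Independent pedigree routes through distinct common ancestors add.
A and B are related in two ways: half first cousins through their mothers (r = 1/16) and half-sibs through their shared father (r = 1/4).
r = 1/16 + 1/4 = 0.3125.

0.3125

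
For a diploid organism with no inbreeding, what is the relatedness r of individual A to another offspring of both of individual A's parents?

Each parent–offspring link contributes a factor of 1/2, and independent paths through distinct common ancestors add.
Full sibs share both parents — two paths of length 2: r = 2·(1/2)^2 = 1/2.

0.5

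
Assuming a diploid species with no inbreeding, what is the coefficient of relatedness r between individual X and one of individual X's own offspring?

0.5

Each parent–offspring link contributes a factor of 1/2, and independent paths through distinct common ancestors add.
One parent–offspring link: r = (1/2)^1 = 1/2.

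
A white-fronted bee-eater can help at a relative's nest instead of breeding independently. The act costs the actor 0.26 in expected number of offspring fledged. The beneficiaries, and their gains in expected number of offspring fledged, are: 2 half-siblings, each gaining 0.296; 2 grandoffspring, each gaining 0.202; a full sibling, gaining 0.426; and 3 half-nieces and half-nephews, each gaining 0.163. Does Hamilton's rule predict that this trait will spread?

Yes

Hamilton's rule: the trait is favored when the sum of r·B over every recipient exceeds the actor's cost C.
r to a half-sibling = 0.25 (half-sibs share one parent — one path of length 2: r = (1/2)^2 = 1/4).
r to a grandoffspring = 0.25 (two parent–offspring links: r = (1/2)^2 = 1/4).
r to a full sibling = 1/2 (full sibs share both parents — two paths of length 2: r = 2·(1/2)^2 = 1/2).
r to a half-niece or half-nephew = 1/8 (half-aunt/uncle↔niece/nephew: one path of length 3: r = (1/2)^3 = 1/8).
Summing one r·B term per recipient: 2·0.25·0.296 + 2·0.25·0.202 + 1·0.5·0.426 + 3·0.125·0.163 = 0.523125.
0.523125 > 0.26: the indirect benefit exceeds the cost.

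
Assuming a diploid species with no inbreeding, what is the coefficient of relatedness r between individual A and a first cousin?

Each parent–offspring link contributes a factor of 1/2, and independent paths through distinct common ancestors add.
First cousins share one grandparent pair — two paths of length 4: r = 2·(1/2)^4 = 1/8.

0.125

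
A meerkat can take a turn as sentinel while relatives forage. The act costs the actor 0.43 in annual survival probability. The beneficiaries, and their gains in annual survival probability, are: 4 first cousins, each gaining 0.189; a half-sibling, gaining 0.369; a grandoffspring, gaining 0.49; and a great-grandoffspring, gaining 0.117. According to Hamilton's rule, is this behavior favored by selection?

No

Hamilton's rule: the trait is favored when the sum of r·B over every recipient exceeds the actor's cost C.
r to a first cousin = 0.125 (first cousins share one grandparent pair — two paths of length 4: r = 2·(1/2)^4 = 1/8).
r to a half-sibling = 0.25 (half-sibs share one parent — one path of length 2: r = (1/2)^2 = 1/4).
r to a grandoffspring = 0.25 (two parent–offspring links: r = (1/2)^2 = 1/4).
r to a great-grandoffspring = 0.125 (three parent–offspring links: r = (1/2)^3 = 1/8).
Summing one r·B term per recipient: 4·0.125·0.189 + 1·0.25·0.369 + 1·0.25·0.49 + 1·0.125·0.117 = 0.323875.
0.323875 < 0.43: the indirect benefit is less than the cost.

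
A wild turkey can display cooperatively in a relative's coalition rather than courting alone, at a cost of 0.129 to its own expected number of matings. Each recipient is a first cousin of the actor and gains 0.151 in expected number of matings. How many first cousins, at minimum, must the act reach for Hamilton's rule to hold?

r to a first cousin = 0.125 (first cousins share one grandparent pair — two paths of length 4: r = 2·(1/2)^4 = 1/8).
Hamilton's rule: n·r·B > C  ⇒  n > C/(r·B) = 0.129/(0.125·0.151) = 6.834.
The smallest integer exceeding 6.834 is 7.

7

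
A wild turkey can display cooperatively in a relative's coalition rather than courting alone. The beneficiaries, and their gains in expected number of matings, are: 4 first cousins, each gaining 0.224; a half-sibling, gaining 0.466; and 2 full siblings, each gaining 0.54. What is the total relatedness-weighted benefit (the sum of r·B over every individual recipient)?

0.7685

r to a first cousin = 0.125 (first cousins share one grandparent pair — two paths of length 4: r = 2·(1/2)^4 = 1/8).
r to a half-sibling = 0.25 (half-sibs share one parent — one path of length 2: r = (1/2)^2 = 1/4).
r to a full sibling = 0.5 (full sibs share both parents — two paths of length 2: r = 2·(1/2)^2 = 1/2).
Summing one r·B term per recipient: 4·0.125·0.224 + 1·0.25·0.466 + 2·0.5·0.54 = 0.7685.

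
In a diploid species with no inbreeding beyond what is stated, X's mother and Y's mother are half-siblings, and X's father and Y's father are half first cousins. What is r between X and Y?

0.078125

With two independent routes of shared ancestry, r is the sum of the two contributions.
X and Y are related in two ways: half first cousins through their mothers (r = 1/16) and half second cousins through their fathers (r = 1/64).
r = 1/16 + 1/64 = 5/64 = 0.078125.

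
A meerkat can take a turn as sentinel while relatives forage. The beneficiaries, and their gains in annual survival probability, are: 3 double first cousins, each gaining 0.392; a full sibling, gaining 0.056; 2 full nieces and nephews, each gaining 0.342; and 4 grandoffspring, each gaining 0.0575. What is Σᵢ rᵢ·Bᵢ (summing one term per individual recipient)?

0.5505

r to a double first cousin = 1/4 (double first cousins share both grandparent pairs — four paths of length 4: r = 4·(1/2)^4 = 1/4).
r to a full sibling = 1/2 (full sibs share both parents — two paths of length 2: r = 2·(1/2)^2 = 1/2).
r to a full niece or nephew = 0.25 (full aunt/uncle↔niece/nephew: two paths of length 3 through the shared grandparent pair: r = 2·(1/2)^3 = 1/4).
r to a grandoffspring = 0.25 (two parent–offspring links: r = (1/2)^2 = 1/4).
Summing one r·B term per recipient: 3·0.25·0.392 + 1·0.5·0.056 + 2·0.25·0.342 + 4·0.25·0.0575 = 0.5505.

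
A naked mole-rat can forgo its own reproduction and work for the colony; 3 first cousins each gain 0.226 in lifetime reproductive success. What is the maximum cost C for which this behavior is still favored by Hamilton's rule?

r to a first cousin = 1/8 (first cousins share one grandparent pair — two paths of length 4: r = 2·(1/2)^4 = 1/8).
Hamilton's rule: n·r·B > C, so the trait is favored while C < n·r·B = 3·0.125·0.226 = 0.08475.

0.08475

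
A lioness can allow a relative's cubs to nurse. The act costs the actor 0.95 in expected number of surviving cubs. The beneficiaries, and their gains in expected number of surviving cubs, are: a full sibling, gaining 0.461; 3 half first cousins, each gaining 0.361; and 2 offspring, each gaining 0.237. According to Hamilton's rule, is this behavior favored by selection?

No

Hamilton's rule: the trait is favored when the sum of r·B over every recipient exceeds the actor's cost C.
r to a full sibling = 0.5 (full sibs share both parents — two paths of length 2: r = 2·(1/2)^2 = 1/2).
r to a half first cousin = 0.0625 (half first cousins share one grandparent — one path of length 4: r = (1/2)^4 = 1/16).
r to an offspring = 1/2 (one parent–offspring link: r = (1/2)^1 = 1/2).
Summing one r·B term per recipient: 1·0.5·0.461 + 3·0.0625·0.361 + 2·0.5·0.237 = 0.5351875.
0.5351875 < 0.95: the indirect benefit is less than the cost.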